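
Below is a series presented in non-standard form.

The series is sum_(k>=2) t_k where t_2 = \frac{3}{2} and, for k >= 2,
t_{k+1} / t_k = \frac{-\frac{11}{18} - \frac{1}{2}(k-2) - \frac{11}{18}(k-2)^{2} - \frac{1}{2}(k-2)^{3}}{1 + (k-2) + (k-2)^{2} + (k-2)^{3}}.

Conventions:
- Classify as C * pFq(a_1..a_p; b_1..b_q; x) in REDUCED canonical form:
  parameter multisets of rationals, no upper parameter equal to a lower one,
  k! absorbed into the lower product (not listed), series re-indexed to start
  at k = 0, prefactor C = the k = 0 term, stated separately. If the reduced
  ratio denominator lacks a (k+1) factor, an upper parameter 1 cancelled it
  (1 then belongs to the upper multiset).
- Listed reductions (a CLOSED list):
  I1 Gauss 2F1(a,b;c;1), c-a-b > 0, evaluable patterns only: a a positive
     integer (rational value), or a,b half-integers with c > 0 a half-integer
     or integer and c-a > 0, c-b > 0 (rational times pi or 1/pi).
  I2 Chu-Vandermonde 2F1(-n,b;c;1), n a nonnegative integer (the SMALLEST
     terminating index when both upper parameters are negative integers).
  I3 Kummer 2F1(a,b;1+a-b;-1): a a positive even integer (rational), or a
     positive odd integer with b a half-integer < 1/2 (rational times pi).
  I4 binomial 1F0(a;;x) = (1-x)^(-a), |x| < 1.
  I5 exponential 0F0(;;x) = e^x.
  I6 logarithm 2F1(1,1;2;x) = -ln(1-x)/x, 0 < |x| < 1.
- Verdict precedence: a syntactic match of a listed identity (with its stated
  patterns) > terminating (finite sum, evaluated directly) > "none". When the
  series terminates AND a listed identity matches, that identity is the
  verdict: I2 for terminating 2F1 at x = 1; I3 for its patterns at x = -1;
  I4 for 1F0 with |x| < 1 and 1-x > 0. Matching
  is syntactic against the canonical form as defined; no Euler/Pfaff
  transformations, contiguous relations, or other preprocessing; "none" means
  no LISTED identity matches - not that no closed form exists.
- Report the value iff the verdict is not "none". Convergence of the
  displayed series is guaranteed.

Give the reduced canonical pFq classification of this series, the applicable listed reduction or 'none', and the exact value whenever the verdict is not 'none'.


Structural cue: with t_0 = \frac{3}{2}, cancel k^2 + 1 from the displayed ratio first; then C = 3/2, x = -1/2.
Consecutive-term ratio: r(k) = -\frac{1}{2} * (k+\frac{11}{9}) / [(k+1)] - rational in k, leading ratio -\frac{1}{2}; with t_0 = \frac{3}{2}, classification follows.

Reduced: x = -\frac{1}{2}, 1F0, upper = {\frac{11}{9}}, lower = {-}, C = \frac{3}{2}. Verdict: this is the binomial series (I4) (the 1F0 binomial series: exponent -11/9, x = -\frac{1}{2}). Its exact value is \frac{3}{2} \cdot \left(\frac{3}{2}\right)^{-\frac{11}{9}}.


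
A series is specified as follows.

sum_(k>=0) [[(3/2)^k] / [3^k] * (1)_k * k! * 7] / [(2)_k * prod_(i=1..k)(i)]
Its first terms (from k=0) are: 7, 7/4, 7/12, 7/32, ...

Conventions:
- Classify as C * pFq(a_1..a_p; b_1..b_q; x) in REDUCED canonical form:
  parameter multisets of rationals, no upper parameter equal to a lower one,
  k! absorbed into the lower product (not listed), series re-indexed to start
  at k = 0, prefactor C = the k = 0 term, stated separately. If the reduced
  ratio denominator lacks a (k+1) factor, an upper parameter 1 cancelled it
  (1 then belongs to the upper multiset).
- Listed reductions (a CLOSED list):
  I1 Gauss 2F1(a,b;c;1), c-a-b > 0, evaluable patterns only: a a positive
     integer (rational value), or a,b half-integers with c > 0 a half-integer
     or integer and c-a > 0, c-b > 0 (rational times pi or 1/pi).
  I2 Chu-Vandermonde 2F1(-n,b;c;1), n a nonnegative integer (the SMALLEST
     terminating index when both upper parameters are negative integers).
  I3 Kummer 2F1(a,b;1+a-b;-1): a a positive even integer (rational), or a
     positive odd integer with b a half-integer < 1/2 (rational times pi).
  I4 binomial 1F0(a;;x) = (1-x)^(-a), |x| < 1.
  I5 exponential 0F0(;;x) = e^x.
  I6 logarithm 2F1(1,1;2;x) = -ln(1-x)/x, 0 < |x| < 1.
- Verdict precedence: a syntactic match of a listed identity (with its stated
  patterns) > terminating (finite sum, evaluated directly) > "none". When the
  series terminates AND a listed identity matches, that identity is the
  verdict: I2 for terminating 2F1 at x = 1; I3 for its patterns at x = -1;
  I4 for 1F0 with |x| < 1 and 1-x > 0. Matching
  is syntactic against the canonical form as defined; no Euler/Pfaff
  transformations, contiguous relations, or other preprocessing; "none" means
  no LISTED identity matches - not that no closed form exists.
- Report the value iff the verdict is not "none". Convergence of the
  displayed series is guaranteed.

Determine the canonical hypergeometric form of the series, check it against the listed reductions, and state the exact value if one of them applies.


Prefactor 7, argument 1/2: 2F1 with upper {1, 1} over lower {2}. Verdict: the I6 logarithm reduction applies (the logarithm: parameters (1,1;2), x = 1/2). Hence: (-14) * ln(1/2).

Key observation: t_0 being 7, the product of the first k integers (C = 7, x = 1/2) is k!.
Term ratio: r(k) = (1/2) * (k+1) (k+1) / [(k+2) (k+1)] - poly over poly, x = (1/2) from leading terms; C = 7 at k = 0.


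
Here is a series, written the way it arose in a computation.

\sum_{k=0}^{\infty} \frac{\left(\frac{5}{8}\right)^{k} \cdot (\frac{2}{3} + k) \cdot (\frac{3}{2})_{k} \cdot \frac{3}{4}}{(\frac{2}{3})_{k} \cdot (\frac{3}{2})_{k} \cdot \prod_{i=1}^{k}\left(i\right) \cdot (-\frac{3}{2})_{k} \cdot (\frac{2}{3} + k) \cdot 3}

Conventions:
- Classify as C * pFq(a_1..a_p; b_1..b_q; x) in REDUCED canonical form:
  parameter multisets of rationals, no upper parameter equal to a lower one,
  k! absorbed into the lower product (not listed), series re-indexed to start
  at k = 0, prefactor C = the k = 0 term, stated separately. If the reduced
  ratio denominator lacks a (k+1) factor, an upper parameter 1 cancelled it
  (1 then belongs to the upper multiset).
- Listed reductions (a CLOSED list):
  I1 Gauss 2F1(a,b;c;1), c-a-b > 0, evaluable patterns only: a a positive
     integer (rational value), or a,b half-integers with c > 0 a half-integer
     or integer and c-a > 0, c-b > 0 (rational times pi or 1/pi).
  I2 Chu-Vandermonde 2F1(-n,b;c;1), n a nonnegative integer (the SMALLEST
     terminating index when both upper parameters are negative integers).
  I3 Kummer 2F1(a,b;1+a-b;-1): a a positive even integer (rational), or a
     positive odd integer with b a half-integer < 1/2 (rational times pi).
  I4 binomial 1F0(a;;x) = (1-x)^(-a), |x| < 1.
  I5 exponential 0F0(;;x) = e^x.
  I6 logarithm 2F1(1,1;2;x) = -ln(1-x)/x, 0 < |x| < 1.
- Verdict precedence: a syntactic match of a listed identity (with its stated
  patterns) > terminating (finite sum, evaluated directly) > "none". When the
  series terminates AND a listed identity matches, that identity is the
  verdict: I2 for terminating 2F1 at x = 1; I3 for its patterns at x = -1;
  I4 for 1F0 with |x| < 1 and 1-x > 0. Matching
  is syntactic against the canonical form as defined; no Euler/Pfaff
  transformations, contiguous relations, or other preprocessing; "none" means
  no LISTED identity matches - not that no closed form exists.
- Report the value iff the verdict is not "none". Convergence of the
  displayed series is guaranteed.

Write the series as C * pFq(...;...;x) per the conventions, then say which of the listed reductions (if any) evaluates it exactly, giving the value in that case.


Classification (C = \frac{1}{4}): 0F2 with upper {-}, lower {-\frac{3}{2}, \frac{2}{3}}, argument x = \frac{5}{8}. Verdict: none (x = \frac{5}{8}): each listed identity misses the multisets {-} ; {-\frac{3}{2}, \frac{2}{3}}.

First insight: t_0 = \frac{1}{4} here, and the parameter 3/2 appears in both the upper and lower lists and cancels (alongside the other common factor).
Adjacent-term ratio: r(k) = \frac{5}{8} * 1 / [(k-\frac{3}{2}) (k+\frac{2}{3}) (k+1)] ; factor over Q: parameters, x = \frac{5}{8}, and C = \frac{1}{4}.


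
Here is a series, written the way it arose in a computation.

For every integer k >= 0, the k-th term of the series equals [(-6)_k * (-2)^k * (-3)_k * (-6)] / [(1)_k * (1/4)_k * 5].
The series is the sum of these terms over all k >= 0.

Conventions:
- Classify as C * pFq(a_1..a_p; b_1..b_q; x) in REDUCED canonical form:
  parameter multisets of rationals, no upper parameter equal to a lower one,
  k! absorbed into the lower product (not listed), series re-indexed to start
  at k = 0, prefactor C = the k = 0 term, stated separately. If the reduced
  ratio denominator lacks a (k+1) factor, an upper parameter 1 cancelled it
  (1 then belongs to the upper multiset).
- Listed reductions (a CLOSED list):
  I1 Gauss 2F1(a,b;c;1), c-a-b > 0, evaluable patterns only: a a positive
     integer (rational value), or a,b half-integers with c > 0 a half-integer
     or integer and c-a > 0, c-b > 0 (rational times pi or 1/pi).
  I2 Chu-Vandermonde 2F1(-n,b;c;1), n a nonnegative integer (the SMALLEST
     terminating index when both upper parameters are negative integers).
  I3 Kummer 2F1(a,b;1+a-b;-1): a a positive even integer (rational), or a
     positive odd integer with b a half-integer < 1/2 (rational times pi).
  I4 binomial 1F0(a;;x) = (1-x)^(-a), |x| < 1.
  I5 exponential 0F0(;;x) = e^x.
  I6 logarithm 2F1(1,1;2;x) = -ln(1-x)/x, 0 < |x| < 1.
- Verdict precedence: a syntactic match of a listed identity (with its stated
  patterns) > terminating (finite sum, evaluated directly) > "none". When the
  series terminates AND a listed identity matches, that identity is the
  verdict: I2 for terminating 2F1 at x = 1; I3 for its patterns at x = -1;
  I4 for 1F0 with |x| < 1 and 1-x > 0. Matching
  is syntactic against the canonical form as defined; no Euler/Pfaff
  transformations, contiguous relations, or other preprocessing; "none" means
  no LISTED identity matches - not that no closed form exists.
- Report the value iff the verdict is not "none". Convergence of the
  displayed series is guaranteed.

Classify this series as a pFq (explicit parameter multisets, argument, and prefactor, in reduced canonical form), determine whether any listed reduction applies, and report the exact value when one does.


First insight: x = (-2) and (1)_k (prefactor -6/5) is k! itself.
Step ratio: r(k) = (-2) * (k-6) (k-3) / [(k+1/4) (k+1)] - poly over poly, x = (-2) from leading terms; C = -6/5 at k = 0.

Prefactor -6/5, argument -2: 2F1 with upper {-6, -3} over lower {1/4}. Verdict: terminating - the sum ends at index 3 because -3 is a negative integer; exact evaluation follows. Value: 2138/5.


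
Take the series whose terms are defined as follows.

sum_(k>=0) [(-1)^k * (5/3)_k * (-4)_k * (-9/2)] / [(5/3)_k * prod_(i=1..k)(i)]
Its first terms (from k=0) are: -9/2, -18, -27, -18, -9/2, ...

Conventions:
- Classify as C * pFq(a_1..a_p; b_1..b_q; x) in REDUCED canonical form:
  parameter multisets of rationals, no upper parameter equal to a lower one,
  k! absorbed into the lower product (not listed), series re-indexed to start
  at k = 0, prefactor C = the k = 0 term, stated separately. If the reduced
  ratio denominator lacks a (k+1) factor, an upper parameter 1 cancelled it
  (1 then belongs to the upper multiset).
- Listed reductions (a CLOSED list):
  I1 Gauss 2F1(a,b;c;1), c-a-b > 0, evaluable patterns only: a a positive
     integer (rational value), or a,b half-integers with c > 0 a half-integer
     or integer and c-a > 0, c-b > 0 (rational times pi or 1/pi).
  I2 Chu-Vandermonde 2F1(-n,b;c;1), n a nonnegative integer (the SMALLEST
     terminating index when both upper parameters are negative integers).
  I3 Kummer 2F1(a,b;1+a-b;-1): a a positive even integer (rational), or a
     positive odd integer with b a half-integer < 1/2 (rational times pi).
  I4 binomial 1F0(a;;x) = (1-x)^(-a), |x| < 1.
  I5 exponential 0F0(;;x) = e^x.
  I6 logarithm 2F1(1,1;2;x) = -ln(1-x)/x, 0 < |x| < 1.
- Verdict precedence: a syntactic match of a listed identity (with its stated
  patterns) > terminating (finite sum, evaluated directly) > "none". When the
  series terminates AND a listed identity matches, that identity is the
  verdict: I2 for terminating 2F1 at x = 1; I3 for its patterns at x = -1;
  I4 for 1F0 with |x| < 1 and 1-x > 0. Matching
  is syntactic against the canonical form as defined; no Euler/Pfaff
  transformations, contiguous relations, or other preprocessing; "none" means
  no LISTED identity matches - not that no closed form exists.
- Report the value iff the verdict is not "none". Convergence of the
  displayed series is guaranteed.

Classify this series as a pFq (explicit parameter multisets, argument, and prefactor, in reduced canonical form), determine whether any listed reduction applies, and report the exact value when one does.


Key step: x = (-1) and the parameter 5/3 appears in both the upper and lower lists and cancels.
Step ratio: r(k) = (-1) * (k-4) / [(k+1)] - rational; roots negated = parameters, x = (-1), C = -9/2.

Canonical form: C = -9/2 times 1F0 with upper {-4}, lower {-}, x = -1. Verdict: terminating at k = 4: the factor (-4)_k kills every later term; summing the 5 survivors is exact. Hence: -72.


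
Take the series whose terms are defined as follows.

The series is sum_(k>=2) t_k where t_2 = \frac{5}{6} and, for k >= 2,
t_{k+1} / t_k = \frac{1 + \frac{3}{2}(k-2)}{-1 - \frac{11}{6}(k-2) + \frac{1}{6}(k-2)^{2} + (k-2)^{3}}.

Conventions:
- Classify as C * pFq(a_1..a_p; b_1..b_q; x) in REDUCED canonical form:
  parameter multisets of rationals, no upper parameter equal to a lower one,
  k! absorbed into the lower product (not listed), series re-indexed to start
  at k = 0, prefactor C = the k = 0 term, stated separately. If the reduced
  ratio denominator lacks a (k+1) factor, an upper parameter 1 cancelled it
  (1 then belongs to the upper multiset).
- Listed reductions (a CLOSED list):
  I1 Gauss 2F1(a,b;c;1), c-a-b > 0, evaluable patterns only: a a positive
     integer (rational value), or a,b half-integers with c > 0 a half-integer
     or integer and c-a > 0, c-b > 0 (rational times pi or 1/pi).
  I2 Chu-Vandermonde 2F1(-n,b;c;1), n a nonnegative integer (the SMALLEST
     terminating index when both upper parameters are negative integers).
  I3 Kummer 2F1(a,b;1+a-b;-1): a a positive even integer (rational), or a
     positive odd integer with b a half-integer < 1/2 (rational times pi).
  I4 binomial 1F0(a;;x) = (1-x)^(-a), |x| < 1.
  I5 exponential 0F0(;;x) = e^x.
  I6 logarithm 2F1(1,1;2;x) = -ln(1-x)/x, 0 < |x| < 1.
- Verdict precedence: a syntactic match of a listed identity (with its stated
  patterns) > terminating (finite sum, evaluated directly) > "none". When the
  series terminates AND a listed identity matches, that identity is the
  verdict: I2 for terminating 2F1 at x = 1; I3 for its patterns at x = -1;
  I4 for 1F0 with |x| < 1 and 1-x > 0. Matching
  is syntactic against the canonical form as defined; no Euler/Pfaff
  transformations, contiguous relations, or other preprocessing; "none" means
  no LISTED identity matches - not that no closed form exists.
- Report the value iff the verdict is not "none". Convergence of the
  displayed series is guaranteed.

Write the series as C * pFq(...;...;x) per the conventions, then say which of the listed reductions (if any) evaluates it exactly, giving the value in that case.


Structural cue: x = \frac{3}{2} and the ratio is unreduced: k + 2/3 divides both sides (C = 5/6, x = 3/2).
Adjacent-term ratio: r(k) = \frac{3}{2} * 1 / [(k-\frac{3}{2}) (k+1)] - rational in k, leading ratio \frac{3}{2}; with t_0 = \frac{5}{6}, classification follows.

With C = \frac{5}{6}: the canonical form is 0F1(-; -\frac{3}{2}; \frac{3}{2}). Verdict: none (x = \frac{3}{2}): each listed identity misses the multisets {-} ; {-\frac{3}{2}}.


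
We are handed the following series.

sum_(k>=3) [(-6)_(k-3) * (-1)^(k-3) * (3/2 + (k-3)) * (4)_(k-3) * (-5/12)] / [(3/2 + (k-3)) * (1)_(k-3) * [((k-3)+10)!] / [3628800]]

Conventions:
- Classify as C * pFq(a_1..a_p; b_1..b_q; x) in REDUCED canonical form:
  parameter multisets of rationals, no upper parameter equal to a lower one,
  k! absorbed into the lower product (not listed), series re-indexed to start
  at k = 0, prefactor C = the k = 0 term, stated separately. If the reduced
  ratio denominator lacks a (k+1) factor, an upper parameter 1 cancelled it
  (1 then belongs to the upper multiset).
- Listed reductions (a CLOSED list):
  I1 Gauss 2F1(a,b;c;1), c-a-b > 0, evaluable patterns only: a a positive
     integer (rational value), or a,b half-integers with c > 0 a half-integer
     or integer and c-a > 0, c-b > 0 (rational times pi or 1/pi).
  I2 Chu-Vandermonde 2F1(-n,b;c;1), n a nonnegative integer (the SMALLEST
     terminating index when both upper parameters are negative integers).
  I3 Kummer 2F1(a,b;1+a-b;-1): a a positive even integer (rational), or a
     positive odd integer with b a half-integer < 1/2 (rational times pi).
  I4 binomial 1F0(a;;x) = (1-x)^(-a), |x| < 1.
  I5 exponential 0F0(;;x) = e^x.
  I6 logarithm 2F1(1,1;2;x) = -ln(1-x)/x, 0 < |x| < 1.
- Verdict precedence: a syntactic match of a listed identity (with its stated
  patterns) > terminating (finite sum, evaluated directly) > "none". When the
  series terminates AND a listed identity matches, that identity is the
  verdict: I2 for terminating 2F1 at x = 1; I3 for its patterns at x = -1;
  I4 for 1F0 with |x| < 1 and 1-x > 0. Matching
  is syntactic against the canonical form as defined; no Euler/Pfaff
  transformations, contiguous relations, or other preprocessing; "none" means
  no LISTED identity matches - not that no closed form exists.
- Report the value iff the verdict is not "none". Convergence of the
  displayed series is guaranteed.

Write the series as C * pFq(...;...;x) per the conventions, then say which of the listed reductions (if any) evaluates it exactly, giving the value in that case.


Classification (C = -5/12): 2F1 with upper {-6, 4}, lower {11}, argument x = -1. Verdict at x = -1: Kummer (I3) matches (x = -1; c = 11 equals 1+a-b for upper {-6, 4}: listed pattern). Sum: -25/8.

Key step: t_0 = -5/12 here, and the denominator's factorial ratio (prefactor -5/12) is a lower Pochhammer.
Ratio: r(k) = (-1) * (k-6) (k+4) / [(k+11) (k+1)] - poly over poly, x = (-1) from leading terms; C = -5/12 at k = 0.


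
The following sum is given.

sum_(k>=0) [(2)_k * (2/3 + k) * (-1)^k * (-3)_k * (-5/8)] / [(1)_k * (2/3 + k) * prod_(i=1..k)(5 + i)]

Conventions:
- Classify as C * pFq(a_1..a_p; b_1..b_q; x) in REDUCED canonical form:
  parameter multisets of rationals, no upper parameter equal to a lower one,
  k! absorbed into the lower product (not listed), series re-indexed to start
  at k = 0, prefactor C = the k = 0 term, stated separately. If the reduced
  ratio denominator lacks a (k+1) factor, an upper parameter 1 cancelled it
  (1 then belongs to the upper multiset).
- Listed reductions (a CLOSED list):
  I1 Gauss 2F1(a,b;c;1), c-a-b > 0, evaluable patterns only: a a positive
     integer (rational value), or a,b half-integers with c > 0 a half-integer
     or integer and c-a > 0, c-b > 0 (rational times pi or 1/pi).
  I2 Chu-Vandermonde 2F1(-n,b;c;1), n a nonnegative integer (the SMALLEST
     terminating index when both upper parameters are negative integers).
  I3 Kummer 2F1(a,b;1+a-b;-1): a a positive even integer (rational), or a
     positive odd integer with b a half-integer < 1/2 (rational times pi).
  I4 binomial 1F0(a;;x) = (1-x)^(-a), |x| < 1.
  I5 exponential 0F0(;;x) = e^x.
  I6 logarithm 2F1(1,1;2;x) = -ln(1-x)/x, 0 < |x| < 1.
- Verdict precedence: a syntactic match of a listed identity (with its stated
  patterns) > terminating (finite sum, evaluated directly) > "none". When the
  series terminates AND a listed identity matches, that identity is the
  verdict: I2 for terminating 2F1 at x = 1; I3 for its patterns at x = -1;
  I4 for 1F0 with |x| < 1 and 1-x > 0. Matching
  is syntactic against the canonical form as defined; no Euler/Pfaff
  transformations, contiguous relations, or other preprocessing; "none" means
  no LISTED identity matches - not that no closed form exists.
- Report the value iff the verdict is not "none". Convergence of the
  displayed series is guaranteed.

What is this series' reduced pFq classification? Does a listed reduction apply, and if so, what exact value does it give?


This is -5/8 * 2F1(-3, 2; 6; -1) in reduced canonical form. Verdict (x = -1): the Kummer evaluation I3 applies (x = -1; c = 6 equals 1+a-b for upper {-3, 2}: listed pattern). Sum: -25/16.

Key observation: with t_0 = -5/8, the lower running product (prefactor -5/8) is a rising factorial.
Term ratio: r(k) = (-1) * (k-3) (k+2) / [(k+6) (k+1)] ; factor over Q: parameters, x = (-1), and C = -5/8.


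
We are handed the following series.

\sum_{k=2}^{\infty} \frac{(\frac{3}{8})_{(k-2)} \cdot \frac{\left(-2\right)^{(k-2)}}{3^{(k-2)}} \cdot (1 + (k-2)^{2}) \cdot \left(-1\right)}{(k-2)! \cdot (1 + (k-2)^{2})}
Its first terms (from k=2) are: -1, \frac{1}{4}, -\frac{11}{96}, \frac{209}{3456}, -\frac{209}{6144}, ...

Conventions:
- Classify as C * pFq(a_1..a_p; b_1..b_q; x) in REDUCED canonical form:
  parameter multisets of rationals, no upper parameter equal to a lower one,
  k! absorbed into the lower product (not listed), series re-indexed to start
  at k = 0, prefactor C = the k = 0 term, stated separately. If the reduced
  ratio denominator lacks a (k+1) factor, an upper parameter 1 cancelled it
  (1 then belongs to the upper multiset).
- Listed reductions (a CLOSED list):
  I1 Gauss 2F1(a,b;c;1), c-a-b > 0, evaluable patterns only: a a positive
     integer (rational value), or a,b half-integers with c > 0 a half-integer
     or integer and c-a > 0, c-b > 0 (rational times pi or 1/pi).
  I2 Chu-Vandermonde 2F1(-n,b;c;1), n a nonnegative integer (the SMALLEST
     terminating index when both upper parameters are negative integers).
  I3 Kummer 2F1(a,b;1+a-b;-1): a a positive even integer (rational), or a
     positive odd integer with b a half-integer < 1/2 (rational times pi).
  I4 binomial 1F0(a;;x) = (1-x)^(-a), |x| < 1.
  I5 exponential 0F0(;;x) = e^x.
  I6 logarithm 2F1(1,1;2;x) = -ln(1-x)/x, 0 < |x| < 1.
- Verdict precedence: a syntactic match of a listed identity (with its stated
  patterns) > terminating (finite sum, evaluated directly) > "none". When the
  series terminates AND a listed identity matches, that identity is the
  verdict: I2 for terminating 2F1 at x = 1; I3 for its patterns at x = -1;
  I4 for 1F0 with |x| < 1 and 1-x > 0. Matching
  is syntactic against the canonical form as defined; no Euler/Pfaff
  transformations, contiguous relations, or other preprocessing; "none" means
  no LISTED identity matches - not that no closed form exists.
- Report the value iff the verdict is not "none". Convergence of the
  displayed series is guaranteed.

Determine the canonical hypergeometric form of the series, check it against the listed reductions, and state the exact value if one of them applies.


The tell: t_0 being -1, the two geometric factors (C = -1) combine into one argument.
Consecutive-term ratio: r(k) = -\frac{2}{3} * (k+\frac{3}{8}) / [(k+1)] - rational in k, leading ratio -\frac{2}{3}; with t_0 = -1, classification follows.

Reduced: x = -\frac{2}{3}, 1F0, upper = {\frac{3}{8}}, lower = {-}, C = -1. Verdict: the binomial series (I4) applies (the 1F0 binomial series: exponent -3/8, x = -\frac{2}{3}). Exact value: \left(-1\right) \cdot \left(\frac{5}{3}\right)^{-\frac{3}{8}}.


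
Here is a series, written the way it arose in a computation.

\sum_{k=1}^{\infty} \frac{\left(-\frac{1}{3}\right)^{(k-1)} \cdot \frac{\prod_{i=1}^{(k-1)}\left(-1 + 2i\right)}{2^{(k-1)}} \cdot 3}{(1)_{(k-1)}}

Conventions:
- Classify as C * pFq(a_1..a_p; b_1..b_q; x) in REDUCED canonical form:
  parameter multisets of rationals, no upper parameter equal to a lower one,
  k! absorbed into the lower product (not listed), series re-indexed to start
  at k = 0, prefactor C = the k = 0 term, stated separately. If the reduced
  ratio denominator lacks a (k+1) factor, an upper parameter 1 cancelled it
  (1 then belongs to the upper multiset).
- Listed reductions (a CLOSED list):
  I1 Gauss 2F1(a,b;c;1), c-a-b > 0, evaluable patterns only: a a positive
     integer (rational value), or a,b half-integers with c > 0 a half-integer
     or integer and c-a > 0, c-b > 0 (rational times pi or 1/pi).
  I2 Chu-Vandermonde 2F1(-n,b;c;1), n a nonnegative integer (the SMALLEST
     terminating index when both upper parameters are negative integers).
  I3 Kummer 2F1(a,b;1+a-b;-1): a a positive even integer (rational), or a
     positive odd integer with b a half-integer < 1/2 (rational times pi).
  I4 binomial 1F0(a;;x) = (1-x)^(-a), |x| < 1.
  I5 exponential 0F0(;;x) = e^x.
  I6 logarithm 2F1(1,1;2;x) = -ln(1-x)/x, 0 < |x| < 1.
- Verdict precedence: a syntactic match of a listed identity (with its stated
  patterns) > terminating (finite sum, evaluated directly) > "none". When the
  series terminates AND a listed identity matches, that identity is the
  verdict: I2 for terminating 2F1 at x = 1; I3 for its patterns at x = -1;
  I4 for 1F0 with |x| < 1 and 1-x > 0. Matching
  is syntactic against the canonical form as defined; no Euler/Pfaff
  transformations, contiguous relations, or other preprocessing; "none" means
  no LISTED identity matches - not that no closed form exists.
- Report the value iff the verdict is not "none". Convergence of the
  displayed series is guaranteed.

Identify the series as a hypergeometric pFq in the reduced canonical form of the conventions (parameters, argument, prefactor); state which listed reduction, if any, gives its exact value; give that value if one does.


Canonical form: C = 3 times 1F0 with upper {\frac{1}{2}}, lower {-}, x = -\frac{1}{3}. Verdict: this is the I4 binomial reduction (the 1F0 binomial series: exponent -1/2, x = -\frac{1}{3}). Its exact value is 3 \cdot \left(\frac{4}{3}\right)^{-\frac{1}{2}}.

Key observation: t_0 = 3 here, and (1)_k (C = 3, x = -1/3) is k! itself.
Adjacent-term ratio: r(k) = -\frac{1}{3} * (k+\frac{1}{2}) / [(k+1)] - poly over poly, x = -\frac{1}{3} from leading terms; C = 3 at k = 0.


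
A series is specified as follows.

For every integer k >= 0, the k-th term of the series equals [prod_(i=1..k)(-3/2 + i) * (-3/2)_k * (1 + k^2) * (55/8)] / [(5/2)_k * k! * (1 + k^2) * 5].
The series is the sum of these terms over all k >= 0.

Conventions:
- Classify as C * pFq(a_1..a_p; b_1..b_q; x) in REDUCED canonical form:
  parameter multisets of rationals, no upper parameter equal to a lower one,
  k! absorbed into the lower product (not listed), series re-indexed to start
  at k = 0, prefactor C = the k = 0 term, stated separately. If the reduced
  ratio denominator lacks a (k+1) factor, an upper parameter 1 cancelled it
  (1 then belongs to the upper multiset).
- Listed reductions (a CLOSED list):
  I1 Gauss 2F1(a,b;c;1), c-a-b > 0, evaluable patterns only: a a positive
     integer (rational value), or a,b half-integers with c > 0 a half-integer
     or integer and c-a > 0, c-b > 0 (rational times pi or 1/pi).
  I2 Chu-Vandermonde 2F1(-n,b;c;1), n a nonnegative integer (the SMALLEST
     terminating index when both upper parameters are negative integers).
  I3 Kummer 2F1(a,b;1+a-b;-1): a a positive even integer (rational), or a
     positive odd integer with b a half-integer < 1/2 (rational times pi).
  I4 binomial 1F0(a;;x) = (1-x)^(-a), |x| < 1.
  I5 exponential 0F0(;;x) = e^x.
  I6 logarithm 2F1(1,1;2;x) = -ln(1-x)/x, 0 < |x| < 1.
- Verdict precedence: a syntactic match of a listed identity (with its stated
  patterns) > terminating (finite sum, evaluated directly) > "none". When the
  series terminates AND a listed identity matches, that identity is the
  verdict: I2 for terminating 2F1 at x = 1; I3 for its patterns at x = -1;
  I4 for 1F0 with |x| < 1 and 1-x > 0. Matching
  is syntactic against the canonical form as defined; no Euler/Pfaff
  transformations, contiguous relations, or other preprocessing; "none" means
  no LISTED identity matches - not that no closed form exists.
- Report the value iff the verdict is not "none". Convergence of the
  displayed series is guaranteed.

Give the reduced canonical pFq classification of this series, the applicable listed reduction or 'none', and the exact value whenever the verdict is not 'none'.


Prefactor 11/8, argument 1: 2F1 with upper {-3/2, -1/2} over lower {5/2}. Verdict (x = 1): Gauss (I1, half-integer pattern) applies (x = 1; upper {-3/2, -1/2} half-integers, c = 5/2 in the evaluable pattern). Exact value: (1155/2048) * pi.

The tell: t_0 = 11/8 here, and the running product (C = 11/8) telescopes to a rising factorial.
Consecutive-term ratio: r(k) = 1 * (k-3/2) (k-1/2) / [(k+5/2) (k+1)] - poly over poly, x = 1 from leading terms; C = 11/8 at k = 0.


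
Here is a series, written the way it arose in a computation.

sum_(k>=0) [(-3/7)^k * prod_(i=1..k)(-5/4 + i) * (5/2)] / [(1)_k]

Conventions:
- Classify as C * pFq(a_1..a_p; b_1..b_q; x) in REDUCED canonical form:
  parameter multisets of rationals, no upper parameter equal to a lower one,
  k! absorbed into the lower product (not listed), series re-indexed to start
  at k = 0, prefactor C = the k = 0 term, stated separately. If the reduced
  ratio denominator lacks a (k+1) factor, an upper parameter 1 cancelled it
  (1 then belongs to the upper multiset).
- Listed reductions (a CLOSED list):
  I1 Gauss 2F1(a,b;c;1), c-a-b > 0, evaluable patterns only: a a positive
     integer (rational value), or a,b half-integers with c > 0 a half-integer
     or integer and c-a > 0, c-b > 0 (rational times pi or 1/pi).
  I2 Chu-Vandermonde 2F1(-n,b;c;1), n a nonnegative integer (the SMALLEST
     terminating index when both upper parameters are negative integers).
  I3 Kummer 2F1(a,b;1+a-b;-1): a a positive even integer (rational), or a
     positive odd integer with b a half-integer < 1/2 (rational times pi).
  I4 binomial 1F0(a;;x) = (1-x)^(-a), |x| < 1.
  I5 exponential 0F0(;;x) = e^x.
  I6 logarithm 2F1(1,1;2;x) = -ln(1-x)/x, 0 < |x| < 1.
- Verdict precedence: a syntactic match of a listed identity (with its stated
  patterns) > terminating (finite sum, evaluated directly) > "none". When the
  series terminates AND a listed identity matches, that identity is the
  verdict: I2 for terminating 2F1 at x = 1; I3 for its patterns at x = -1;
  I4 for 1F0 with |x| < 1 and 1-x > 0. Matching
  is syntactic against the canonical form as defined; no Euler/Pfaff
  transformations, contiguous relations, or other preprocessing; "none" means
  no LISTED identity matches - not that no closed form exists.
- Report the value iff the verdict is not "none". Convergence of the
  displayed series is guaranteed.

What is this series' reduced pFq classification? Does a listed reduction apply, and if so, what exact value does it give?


This is 5/2 * 1F0(-1/4; -; -3/7) in reduced canonical form. Verdict: the I4 binomial reduction matches (the 1F0 binomial series: exponent 1/4, x = -3/7). Hence: (5/2) * (10/7)^(1/4).

Structural cue: from the first term 5/2: (1)_k (prefactor 5/2) is k! itself.
Step ratio: r(k) = (-3/7) * (k-1/4) / [(k+1)] - poly over poly, x = (-3/7) from leading terms; C = 5/2 at k = 0.


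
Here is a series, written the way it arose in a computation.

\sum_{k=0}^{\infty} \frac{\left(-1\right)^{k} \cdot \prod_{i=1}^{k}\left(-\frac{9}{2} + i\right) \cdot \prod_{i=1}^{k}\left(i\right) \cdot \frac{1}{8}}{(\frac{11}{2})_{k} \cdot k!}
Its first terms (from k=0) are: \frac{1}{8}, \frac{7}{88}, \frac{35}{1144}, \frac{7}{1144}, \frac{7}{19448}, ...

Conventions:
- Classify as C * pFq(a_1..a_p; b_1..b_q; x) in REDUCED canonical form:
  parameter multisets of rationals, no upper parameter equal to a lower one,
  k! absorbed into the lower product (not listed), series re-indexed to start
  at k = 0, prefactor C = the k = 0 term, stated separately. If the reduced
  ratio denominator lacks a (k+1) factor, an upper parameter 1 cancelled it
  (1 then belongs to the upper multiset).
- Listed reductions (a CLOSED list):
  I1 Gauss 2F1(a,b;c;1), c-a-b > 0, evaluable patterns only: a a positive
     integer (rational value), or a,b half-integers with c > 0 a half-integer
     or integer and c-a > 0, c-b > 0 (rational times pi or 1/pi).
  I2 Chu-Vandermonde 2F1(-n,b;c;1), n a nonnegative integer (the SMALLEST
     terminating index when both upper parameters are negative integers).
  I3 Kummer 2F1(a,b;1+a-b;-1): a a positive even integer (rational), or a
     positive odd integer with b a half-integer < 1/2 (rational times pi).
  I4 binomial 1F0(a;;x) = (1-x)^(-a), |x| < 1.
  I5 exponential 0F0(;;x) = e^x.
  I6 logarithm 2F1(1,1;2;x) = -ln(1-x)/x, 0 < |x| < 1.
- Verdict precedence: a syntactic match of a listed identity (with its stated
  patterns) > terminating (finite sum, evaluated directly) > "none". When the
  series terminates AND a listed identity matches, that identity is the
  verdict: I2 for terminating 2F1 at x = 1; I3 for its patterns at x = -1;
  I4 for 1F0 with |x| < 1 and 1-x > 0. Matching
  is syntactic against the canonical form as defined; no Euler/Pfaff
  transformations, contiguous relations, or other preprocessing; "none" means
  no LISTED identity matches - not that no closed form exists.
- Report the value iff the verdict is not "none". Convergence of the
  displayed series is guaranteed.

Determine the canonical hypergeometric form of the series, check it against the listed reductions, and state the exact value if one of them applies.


With C = \frac{1}{8}: the canonical form is 2F1(-\frac{7}{2}, 1; \frac{11}{2}; -1). Verdict (x = -1): the Kummer evaluation I3 applies (x = -1; c = \frac{11}{2} equals 1+a-b for upper {-\frac{7}{2}, 1}: listed pattern). Exact value: \frac{315}{4096} \cdot \pi.

Structural cue: from the first term \frac{1}{8}: the running product (C = 1/8) telescopes to a rising factorial.
Adjacent-term ratio: r(k) = -1 * (k-\frac{7}{2}) (k+1) / [(k+\frac{11}{2}) (k+1)] - rational; roots negated = parameters, x = -1, C = \frac{1}{8}.


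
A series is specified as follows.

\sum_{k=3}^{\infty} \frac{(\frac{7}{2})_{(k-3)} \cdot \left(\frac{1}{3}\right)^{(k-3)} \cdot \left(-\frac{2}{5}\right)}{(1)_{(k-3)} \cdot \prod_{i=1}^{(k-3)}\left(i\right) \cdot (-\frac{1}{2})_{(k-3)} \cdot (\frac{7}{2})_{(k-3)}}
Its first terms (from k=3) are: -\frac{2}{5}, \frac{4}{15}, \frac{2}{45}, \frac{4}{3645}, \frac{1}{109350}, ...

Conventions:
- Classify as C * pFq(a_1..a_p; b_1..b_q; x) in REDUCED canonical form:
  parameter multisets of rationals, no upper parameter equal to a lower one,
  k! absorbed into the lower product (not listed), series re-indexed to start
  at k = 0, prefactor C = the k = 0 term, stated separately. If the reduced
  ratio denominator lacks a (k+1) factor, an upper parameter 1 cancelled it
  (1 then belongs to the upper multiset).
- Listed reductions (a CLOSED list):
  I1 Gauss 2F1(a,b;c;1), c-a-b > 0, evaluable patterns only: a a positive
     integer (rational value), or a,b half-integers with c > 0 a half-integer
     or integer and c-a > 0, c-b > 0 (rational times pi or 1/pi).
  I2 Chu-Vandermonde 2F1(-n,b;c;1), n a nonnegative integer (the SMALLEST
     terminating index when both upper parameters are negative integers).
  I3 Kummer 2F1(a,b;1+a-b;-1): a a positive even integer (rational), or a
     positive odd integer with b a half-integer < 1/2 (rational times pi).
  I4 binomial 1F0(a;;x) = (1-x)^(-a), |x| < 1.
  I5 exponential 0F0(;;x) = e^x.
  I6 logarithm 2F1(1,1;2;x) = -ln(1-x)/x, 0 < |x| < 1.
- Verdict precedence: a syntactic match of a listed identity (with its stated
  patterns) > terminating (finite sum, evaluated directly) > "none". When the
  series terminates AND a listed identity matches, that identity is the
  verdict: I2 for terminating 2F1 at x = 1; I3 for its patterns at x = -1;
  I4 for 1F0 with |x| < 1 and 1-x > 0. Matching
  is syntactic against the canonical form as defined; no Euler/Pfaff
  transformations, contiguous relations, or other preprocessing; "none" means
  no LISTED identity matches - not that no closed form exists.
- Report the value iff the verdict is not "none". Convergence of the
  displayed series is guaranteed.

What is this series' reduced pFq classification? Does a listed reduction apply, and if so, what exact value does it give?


The tell: x = \frac{1}{3} and the product of the first k integers (C = -2/5, x = 1/3) is k!.
Consecutive-term ratio: r(k) = \frac{1}{3} * 1 / [(k-\frac{1}{2}) (k+1) (k+1)] - rational; roots negated = parameters, x = \frac{1}{3}, C = -\frac{2}{5}.

With C = -\frac{2}{5}: the canonical form is 0F2(-; -\frac{1}{2}, 1; \frac{1}{3}). Verdict: no listed reduction: x = \frac{1}{3} and upper {-} fail every I1-I6 pattern.


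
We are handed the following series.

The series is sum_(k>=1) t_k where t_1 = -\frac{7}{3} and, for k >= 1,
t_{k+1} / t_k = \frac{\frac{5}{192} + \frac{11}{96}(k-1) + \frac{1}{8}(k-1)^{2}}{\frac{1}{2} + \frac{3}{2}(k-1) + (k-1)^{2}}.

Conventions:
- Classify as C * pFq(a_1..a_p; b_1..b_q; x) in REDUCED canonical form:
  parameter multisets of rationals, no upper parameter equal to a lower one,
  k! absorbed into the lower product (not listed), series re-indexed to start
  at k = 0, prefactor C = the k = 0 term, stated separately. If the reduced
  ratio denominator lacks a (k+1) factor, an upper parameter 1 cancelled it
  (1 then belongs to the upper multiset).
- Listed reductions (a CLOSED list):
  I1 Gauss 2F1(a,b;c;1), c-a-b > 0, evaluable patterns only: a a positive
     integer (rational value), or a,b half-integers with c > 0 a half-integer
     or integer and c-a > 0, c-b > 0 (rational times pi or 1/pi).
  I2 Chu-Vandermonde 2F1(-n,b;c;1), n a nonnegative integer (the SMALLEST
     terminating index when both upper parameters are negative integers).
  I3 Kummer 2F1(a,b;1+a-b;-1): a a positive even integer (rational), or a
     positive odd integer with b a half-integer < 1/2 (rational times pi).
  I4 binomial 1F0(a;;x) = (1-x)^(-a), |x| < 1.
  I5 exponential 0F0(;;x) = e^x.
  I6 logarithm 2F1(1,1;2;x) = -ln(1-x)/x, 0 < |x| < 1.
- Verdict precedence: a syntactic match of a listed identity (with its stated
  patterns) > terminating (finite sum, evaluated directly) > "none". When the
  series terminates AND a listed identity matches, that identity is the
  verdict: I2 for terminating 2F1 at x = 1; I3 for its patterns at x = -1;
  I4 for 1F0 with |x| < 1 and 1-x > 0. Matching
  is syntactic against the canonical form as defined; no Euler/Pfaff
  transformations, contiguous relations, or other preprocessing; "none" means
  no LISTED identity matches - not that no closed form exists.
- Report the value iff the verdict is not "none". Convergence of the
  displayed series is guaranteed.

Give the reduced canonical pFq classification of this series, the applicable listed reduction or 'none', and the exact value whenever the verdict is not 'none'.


x = \frac{1}{8} here; the reduced form reads 1F0, upper {\frac{5}{12}}, lower {-}, C = -\frac{7}{3}. Verdict: the binomial series (I4) applies (the 1F0 binomial series: exponent -5/12, x = \frac{1}{8}). Value: \left(-\frac{7}{3}\right) \cdot \left(\frac{7}{8}\right)^{-\frac{5}{12}}.

Key step: t_0 = -\frac{7}{3} here, and roots of the ratio polynomials (C = -7/3) are the negated parameters.
Consecutive-term ratio: r(k) = \frac{1}{8} * (k+\frac{5}{12}) / [(k+1)] ; factor over Q: parameters, x = \frac{1}{8}, and C = -\frac{7}{3}.


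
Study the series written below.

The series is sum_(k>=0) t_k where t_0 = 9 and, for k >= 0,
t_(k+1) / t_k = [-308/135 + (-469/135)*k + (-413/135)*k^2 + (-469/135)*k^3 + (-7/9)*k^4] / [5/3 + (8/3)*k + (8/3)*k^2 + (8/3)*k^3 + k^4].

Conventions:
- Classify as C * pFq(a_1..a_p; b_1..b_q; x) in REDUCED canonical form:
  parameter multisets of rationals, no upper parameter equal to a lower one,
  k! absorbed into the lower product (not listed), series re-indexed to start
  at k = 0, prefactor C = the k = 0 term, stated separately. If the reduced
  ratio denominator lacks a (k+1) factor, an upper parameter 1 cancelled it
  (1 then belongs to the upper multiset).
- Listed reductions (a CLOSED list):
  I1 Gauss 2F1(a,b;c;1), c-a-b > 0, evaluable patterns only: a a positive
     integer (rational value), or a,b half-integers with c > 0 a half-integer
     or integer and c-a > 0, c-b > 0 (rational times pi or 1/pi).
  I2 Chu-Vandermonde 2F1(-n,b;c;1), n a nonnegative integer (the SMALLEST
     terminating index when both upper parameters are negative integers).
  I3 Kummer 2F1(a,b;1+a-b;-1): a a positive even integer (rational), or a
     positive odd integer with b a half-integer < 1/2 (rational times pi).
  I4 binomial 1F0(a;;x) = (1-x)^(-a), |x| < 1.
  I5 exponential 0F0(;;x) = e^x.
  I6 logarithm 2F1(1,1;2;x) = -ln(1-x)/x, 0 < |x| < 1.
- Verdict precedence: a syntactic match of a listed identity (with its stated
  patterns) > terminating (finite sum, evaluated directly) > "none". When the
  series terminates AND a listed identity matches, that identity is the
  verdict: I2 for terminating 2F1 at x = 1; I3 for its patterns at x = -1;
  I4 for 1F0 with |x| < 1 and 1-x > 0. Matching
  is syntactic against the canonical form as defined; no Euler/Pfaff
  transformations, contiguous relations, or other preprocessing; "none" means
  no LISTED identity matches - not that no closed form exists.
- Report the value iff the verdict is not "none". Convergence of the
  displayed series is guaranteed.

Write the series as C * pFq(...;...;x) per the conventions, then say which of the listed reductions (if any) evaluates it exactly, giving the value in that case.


Classification (C = 9): 2F1 with upper {4/5, 11/3}, lower {5/3}, argument x = -7/9. Verdict: none. Every listed pattern misses the 2F1 form at -7/9, upper {4/5, 11/3}.

Key observation: t_0 = 9 here, and factor the ratio over Q (C = 9): negated roots = parameters.
Consecutive-term ratio: r(k) = (-7/9) * (k+4/5) (k+11/3) / [(k+5/3) (k+1)] - poly over poly, x = (-7/9) from leading terms; C = 9 at k = 0.
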